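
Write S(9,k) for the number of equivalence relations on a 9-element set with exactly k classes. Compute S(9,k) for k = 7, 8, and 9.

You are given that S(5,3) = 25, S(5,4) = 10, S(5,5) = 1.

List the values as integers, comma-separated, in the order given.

i=6: T(6,4)=25+4·10=65 | T(6,5)=10+5·1=15 | T(6,6)=1+6·0=1
i=7: T(7,5)=65+5·15=140 | T(7,6)=15+6·1=21 | T(7,7)=1+7·0=1
i=8: T(8,6)=140+6·21=266 | T(8,7)=21+7·1=28 | T(8,8)=1+8·0=1
i=9: T(9,7)=266+7·28=462 | T(9,8)=28+8·1=36 | T(9,9)=1+9·0=1
Read S(9,7) = 462, S(9,8) = 36, S(9,9) = 1.

462, 36, 1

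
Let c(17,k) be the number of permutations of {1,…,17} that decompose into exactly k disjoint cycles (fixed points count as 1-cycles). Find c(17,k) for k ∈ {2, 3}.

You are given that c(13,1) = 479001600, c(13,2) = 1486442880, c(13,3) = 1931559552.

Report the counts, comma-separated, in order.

70734282393600, 102992244837120

i=14: T(14,1)=0+13·479001600=6227020800 | T(14,2)=479001600+13·1486442880=19802759040 | T(14,3)=1486442880+13·1931559552=26596717056
i=15: T(15,1)=0+14·6227020800=87178291200 | T(15,2)=6227020800+14·19802759040=283465647360 | T(15,3)=19802759040+14·26596717056=392156797824
i=16: T(16,1)=0+15·87178291200=1307674368000 | T(16,2)=87178291200+15·283465647360=4339163001600 | T(16,3)=283465647360+15·392156797824=6165817614720
i=17: T(17,2)=1307674368000+16·4339163001600=70734282393600 | T(17,3)=4339163001600+16·6165817614720=102992244837120
Read c(17,2) = 70734282393600, c(17,3) = 102992244837120.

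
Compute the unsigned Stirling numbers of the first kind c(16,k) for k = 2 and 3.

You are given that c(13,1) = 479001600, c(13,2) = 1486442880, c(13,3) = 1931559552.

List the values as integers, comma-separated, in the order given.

4339163001600, 6165817614720

[14] T[14,1]:13*479001600+0=6227020800 · T[14,2]:13*1486442880+479001600=19802759040 · T[14,3]:13*1931559552+1486442880=26596717056
[15] T[15,1]:14*6227020800+0=87178291200 · T[15,2]:14*19802759040+6227020800=283465647360 · T[15,3]:14*26596717056+19802759040=392156797824
[16] T[16,2]:15*283465647360+87178291200=4339163001600 · T[16,3]:15*392156797824+283465647360=6165817614720
Read c(16,2) = 4339163001600, c(16,3) = 6165817614720.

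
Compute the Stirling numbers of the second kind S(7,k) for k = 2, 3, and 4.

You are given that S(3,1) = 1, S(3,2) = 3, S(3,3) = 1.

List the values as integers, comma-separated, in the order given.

row 4: T[4][1]=1·1+0=1  T[4][2]=2·3+1=7  T[4][3]=3·1+3=6  T[4][4]=4·0+1=1
row 5: T[5][1]=1·1+0=1  T[5][2]=2·7+1=15  T[5][3]=3·6+7=25  T[5][4]=4·1+6=10
row 6: T[6][1]=1·1+0=1  T[6][2]=2·15+1=31  T[6][3]=3·25+15=90  T[6][4]=4·10+25=65
row 7: T[7][2]=2·31+1=63  T[7][3]=3·90+31=301  T[7][4]=4·65+90=350
Read S(7,2) = 63, S(7,3) = 301, S(7,4) = 350.

63, 301, 350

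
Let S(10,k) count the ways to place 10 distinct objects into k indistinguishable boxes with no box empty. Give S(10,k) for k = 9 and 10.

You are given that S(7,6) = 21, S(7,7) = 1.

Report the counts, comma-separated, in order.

45, 1

i=8: T(8,7)=21+7·1=28 | T(8,8)=1+8·0=1
i=9: T(9,8)=28+8·1=36 | T(9,9)=1+9·0=1
i=10: T(10,9)=36+9·1=45 | T(10,10)=1+10·0=1
Read S(10,9) = 45, S(10,10) = 1.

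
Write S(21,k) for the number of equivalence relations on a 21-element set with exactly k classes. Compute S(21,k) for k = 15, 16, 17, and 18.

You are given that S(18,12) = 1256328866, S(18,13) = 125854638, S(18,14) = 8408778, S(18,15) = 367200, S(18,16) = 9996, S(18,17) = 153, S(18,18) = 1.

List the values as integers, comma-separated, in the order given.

13087462580, 809944464, 34952799, 1023435

i=19: T(19,13)=1256328866+13·125854638=2892439160 | T(19,14)=125854638+14·8408778=243577530 | T(19,15)=8408778+15·367200=13916778 | T(19,16)=367200+16·9996=527136 | T(19,17)=9996+17·153=12597 | T(19,18)=153+18·1=171
i=20: T(20,14)=2892439160+14·243577530=6302524580 | T(20,15)=243577530+15·13916778=452329200 | T(20,16)=13916778+16·527136=22350954 | T(20,17)=527136+17·12597=741285 | T(20,18)=12597+18·171=15675
i=21: T(21,15)=6302524580+15·452329200=13087462580 | T(21,16)=452329200+16·22350954=809944464 | T(21,17)=22350954+17·741285=34952799 | T(21,18)=741285+18·15675=1023435
Read S(21,15) = 13087462580, S(21,16) = 809944464, S(21,17) = 34952799, S(21,18) = 1023435.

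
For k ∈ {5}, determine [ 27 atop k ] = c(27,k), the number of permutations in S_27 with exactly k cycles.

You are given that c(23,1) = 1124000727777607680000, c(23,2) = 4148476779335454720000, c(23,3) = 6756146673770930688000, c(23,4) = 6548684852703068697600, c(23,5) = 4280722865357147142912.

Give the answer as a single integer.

1945067308917524165279692800

[24] T[24,2]:23*4148476779335454720000+1124000727777607680000=96538966652493066240000 · T[24,3]:23*6756146673770930688000+4148476779335454720000=159539850276066860544000 · T[24,4]:23*6548684852703068697600+6756146673770930688000=157375898285941510732800 · T[24,5]:23*4280722865357147142912+6548684852703068697600=105005310755917452984576
[25] T[25,3]:24*159539850276066860544000+96538966652493066240000=3925495373278097719296000 · T[25,4]:24*157375898285941510732800+159539850276066860544000=3936561409138663118131200 · T[25,5]:24*105005310755917452984576+157375898285941510732800=2677503356427960382362624
[26] T[26,4]:25*3936561409138663118131200+3925495373278097719296000=102339530601744675672576000 · T[26,5]:25*2677503356427960382362624+3936561409138663118131200=70874145319837672677196800
[27] T[27,5]:26*70874145319837672677196800+102339530601744675672576000=1945067308917524165279692800
Read c(27,5) = 1945067308917524165279692800.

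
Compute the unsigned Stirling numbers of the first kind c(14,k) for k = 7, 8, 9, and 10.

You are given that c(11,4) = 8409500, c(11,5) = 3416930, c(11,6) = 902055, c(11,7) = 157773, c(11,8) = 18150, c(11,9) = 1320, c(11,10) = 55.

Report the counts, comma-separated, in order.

row 12: T[12][5]=11·3416930+8409500=45995730  T[12][6]=11·902055+3416930=13339535  T[12][7]=11·157773+902055=2637558  T[12][8]=11·18150+157773=357423  T[12][9]=11·1320+18150=32670  T[12][10]=11·55+1320=1925
row 13: T[13][6]=12·13339535+45995730=206070150  T[13][7]=12·2637558+13339535=44990231  T[13][8]=12·357423+2637558=6926634  T[13][9]=12·32670+357423=749463  T[13][10]=12·1925+32670=55770
row 14: T[14][7]=13·44990231+206070150=790943153  T[14][8]=13·6926634+44990231=135036473  T[14][9]=13·749463+6926634=16669653  T[14][10]=13·55770+749463=1474473
Read c(14,7) = 790943153, c(14,8) = 135036473, c(14,9) = 16669653, c(14,10) = 1474473.

790943153, 135036473, 16669653, 1474473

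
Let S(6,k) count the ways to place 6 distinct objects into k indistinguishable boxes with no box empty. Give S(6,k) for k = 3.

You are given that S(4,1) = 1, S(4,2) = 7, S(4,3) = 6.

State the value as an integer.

90

[5] T[5,2]:2*7+1=15 · T[5,3]:3*6+7=25
[6] T[6,3]:3*25+15=90
Read S(6,3) = 90.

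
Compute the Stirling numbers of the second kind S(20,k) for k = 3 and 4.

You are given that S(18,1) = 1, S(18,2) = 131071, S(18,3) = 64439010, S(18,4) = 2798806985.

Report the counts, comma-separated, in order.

[19] T[19,2]:2*131071+1=262143 · T[19,3]:3*64439010+131071=193448101 · T[19,4]:4*2798806985+64439010=11259666950
[20] T[20,3]:3*193448101+262143=580606446 · T[20,4]:4*11259666950+193448101=45232115901
Read S(20,3) = 580606446, S(20,4) = 45232115901.

580606446, 45232115901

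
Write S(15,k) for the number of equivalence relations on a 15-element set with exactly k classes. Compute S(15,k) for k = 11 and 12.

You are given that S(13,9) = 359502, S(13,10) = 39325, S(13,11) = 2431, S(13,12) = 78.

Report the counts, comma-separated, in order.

1479478, 106470

[14] T[14,10]:10*39325+359502=752752 · T[14,11]:11*2431+39325=66066 · T[14,12]:12*78+2431=3367
[15] T[15,11]:11*66066+752752=1479478 · T[15,12]:12*3367+66066=106470
Read S(15,11) = 1479478, S(15,12) = 106470.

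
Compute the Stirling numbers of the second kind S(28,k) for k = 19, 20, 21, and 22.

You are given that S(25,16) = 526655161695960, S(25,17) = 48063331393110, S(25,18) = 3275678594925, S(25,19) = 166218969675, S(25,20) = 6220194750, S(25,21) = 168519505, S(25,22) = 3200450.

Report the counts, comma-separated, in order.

7626292886912700, 474194413703010, 22653141490980, 825906183960

r26: T_26,17=17×48063331393110+526655161695960=1343731795378830; T_26,18=18×3275678594925+48063331393110=107025546101760; T_26,19=19×166218969675+3275678594925=6433839018750; T_26,20=20×6220194750+166218969675=290622864675; T_26,21=21×168519505+6220194750=9759104355; T_26,22=22×3200450+168519505=238929405
r27: T_27,18=18×107025546101760+1343731795378830=3270191625210510; T_27,19=19×6433839018750+107025546101760=229268487458010; T_27,20=20×290622864675+6433839018750=12246296312250; T_27,21=21×9759104355+290622864675=495564056130; T_27,22=22×238929405+9759104355=15015551265
r28: T_28,19=19×229268487458010+3270191625210510=7626292886912700; T_28,20=20×12246296312250+229268487458010=474194413703010; T_28,21=21×495564056130+12246296312250=22653141490980; T_28,22=22×15015551265+495564056130=825906183960
Read S(28,19) = 7626292886912700, S(28,20) = 474194413703010, S(28,21) = 22653141490980, S(28,22) = 825906183960.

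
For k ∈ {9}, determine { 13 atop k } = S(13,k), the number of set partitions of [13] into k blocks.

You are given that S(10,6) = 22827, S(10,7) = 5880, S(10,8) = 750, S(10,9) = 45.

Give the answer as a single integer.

r11: T_11,7=7×5880+22827=63987; T_11,8=8×750+5880=11880; T_11,9=9×45+750=1155
r12: T_12,8=8×11880+63987=159027; T_12,9=9×1155+11880=22275
r13: T_13,9=9×22275+159027=359502
Read S(13,9) = 359502.

359502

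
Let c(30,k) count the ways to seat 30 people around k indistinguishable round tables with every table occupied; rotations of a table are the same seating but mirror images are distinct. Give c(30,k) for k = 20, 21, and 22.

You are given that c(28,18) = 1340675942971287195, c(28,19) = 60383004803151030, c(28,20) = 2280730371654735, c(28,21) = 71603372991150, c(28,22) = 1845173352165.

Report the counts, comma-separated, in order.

6634460278534540725, 248526574856284725, 7860403394108265

r29: T_29,19=28×60383004803151030+1340675942971287195=3031400077459516035; T_29,20=28×2280730371654735+60383004803151030=124243455209483610; T_29,21=28×71603372991150+2280730371654735=4285624815406935; T_29,22=28×1845173352165+71603372991150=123268226851770
r30: T_30,20=29×124243455209483610+3031400077459516035=6634460278534540725; T_30,21=29×4285624815406935+124243455209483610=248526574856284725; T_30,22=29×123268226851770+4285624815406935=7860403394108265
Read c(30,20) = 6634460278534540725, c(30,21) = 248526574856284725, c(30,22) = 7860403394108265.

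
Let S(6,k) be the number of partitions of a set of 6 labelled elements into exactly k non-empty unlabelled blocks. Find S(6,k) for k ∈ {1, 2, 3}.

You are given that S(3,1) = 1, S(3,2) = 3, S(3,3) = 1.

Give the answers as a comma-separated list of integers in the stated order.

1, 31, 90

i=4: T(4,1)=0+1·1=1 | T(4,2)=1+2·3=7 | T(4,3)=3+3·1=6
i=5: T(5,1)=0+1·1=1 | T(5,2)=1+2·7=15 | T(5,3)=7+3·6=25
i=6: T(6,1)=0+1·1=1 | T(6,2)=1+2·15=31 | T(6,3)=15+3·25=90
Read S(6,1) = 1, S(6,2) = 31, S(6,3) = 90.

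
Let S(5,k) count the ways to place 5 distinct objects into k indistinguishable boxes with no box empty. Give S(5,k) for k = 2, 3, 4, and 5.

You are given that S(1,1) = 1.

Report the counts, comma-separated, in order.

15, 25, 10, 1

[2] T[2,1]:1*1+0=1 · T[2,2]:2*0+1=1
[3] T[3,1]:1*1+0=1 · T[3,2]:2*1+1=3 · T[3,3]:3*0+1=1
[4] T[4,1]:1*1+0=1 · T[4,2]:2*3+1=7 · T[4,3]:3*1+3=6 · T[4,4]:4*0+1=1
[5] T[5,2]:2*7+1=15 · T[5,3]:3*6+7=25 · T[5,4]:4*1+6=10 · T[5,5]:5*0+1=1
Read S(5,2) = 15, S(5,3) = 25, S(5,4) = 10, S(5,5) = 1.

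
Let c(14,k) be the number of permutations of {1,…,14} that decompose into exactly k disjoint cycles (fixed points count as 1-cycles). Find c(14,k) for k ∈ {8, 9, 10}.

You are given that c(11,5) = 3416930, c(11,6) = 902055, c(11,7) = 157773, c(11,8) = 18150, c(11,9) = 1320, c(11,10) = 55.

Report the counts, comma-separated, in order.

r12: T_12,6=11×902055+3416930=13339535; T_12,7=11×157773+902055=2637558; T_12,8=11×18150+157773=357423; T_12,9=11×1320+18150=32670; T_12,10=11×55+1320=1925
r13: T_13,7=12×2637558+13339535=44990231; T_13,8=12×357423+2637558=6926634; T_13,9=12×32670+357423=749463; T_13,10=12×1925+32670=55770
r14: T_14,8=13×6926634+44990231=135036473; T_14,9=13×749463+6926634=16669653; T_14,10=13×55770+749463=1474473
Read c(14,8) = 135036473, c(14,9) = 16669653, c(14,10) = 1474473.

135036473, 16669653, 1474473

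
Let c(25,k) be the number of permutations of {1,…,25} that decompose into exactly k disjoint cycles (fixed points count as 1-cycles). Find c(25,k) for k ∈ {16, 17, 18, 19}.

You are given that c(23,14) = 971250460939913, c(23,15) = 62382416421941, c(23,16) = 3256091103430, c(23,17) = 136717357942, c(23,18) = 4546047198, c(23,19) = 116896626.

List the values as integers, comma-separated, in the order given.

r24: T_24,15=23×62382416421941+971250460939913=2406046038644556; T_24,16=23×3256091103430+62382416421941=137272511800831; T_24,17=23×136717357942+3256091103430=6400590336096; T_24,18=23×4546047198+136717357942=241276443496; T_24,19=23×116896626+4546047198=7234669596
r25: T_25,16=24×137272511800831+2406046038644556=5700586321864500; T_25,17=24×6400590336096+137272511800831=290886679867135; T_25,18=24×241276443496+6400590336096=12191224980000; T_25,19=24×7234669596+241276443496=414908513800
Read c(25,16) = 5700586321864500, c(25,17) = 290886679867135, c(25,18) = 12191224980000, c(25,19) = 414908513800.

5700586321864500, 290886679867135, 12191224980000, 414908513800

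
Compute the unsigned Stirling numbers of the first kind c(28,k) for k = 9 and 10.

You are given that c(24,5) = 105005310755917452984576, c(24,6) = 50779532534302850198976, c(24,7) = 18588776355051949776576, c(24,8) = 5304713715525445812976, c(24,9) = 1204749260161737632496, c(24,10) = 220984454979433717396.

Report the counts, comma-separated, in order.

r25: T_25,6=24×50779532534302850198976+105005310755917452984576=1323714091579185857760000; T_25,7=24×18588776355051949776576+50779532534302850198976=496910165055549644836800; T_25,8=24×5304713715525445812976+18588776355051949776576=145901905527662649288000; T_25,9=24×1204749260161737632496+5304713715525445812976=34218695959407148992880; T_25,10=24×220984454979433717396+1204749260161737632496=6508376179668146850000
r26: T_26,7=25×496910165055549644836800+1323714091579185857760000=13746468217967926978680000; T_26,8=25×145901905527662649288000+496910165055549644836800=4144457803247115877036800; T_26,9=25×34218695959407148992880+145901905527662649288000=1001369304512841374110000; T_26,10=25×6508376179668146850000+34218695959407148992880=196928100451110820242880
r27: T_27,8=26×4144457803247115877036800+13746468217967926978680000=121502371102392939781636800; T_27,9=26×1001369304512841374110000+4144457803247115877036800=30180059720580991603896800; T_27,10=26×196928100451110820242880+1001369304512841374110000=6121499916241722700424880
r28: T_28,9=27×30180059720580991603896800+121502371102392939781636800=936363983558079713086850400; T_28,10=27×6121499916241722700424880+30180059720580991603896800=195460557459107504515368560
Read c(28,9) = 936363983558079713086850400, c(28,10) = 195460557459107504515368560.

936363983558079713086850400, 195460557459107504515368560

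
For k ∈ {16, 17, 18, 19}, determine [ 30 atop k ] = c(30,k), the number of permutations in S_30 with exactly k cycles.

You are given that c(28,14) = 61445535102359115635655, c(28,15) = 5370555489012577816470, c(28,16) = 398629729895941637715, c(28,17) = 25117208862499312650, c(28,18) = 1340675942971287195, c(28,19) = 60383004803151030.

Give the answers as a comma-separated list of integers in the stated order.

691254538651580660999025, 48487623689430693038025, 2918939500751087661105, 150566737512021319125

r29: T_29,15=28×5370555489012577816470+61445535102359115635655=211821088794711294496815; T_29,16=28×398629729895941637715+5370555489012577816470=16532187926098943672490; T_29,17=28×25117208862499312650+398629729895941637715=1101911578045922391915; T_29,18=28×1340675942971287195+25117208862499312650=62656135265695354110; T_29,19=28×60383004803151030+1340675942971287195=3031400077459516035
r30: T_30,16=29×16532187926098943672490+211821088794711294496815=691254538651580660999025; T_30,17=29×1101911578045922391915+16532187926098943672490=48487623689430693038025; T_30,18=29×62656135265695354110+1101911578045922391915=2918939500751087661105; T_30,19=29×3031400077459516035+62656135265695354110=150566737512021319125
Read c(30,16) = 691254538651580660999025, c(30,17) = 48487623689430693038025, c(30,18) = 2918939500751087661105, c(30,19) = 150566737512021319125.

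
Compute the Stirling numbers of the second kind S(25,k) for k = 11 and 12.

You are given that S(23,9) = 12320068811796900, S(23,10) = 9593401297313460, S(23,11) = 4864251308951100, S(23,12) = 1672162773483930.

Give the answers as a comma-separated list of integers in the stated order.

r24: T_24,10=10×9593401297313460+12320068811796900=108254081784931500; T_24,11=11×4864251308951100+9593401297313460=63100165695775560; T_24,12=12×1672162773483930+4864251308951100=24930204590758260
r25: T_25,11=11×63100165695775560+108254081784931500=802355904438462660; T_25,12=12×24930204590758260+63100165695775560=362262620784874680
Read S(25,11) = 802355904438462660, S(25,12) = 362262620784874680.

802355904438462660, 362262620784874680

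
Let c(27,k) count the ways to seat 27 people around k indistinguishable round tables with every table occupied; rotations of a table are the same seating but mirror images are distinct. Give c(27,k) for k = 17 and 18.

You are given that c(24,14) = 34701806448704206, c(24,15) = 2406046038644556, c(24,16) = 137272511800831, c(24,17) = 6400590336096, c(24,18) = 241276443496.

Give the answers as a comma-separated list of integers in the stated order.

i=25: T(25,15)=34701806448704206+24·2406046038644556=92446911376173550 | T(25,16)=2406046038644556+24·137272511800831=5700586321864500 | T(25,17)=137272511800831+24·6400590336096=290886679867135 | T(25,18)=6400590336096+24·241276443496=12191224980000
i=26: T(26,16)=92446911376173550+25·5700586321864500=234961569422786050 | T(26,17)=5700586321864500+25·290886679867135=12972753318542875 | T(26,18)=290886679867135+25·12191224980000=595667304367135
i=27: T(27,17)=234961569422786050+26·12972753318542875=572253155704900800 | T(27,18)=12972753318542875+26·595667304367135=28460103232088385
Read c(27,17) = 572253155704900800, c(27,18) = 28460103232088385.

572253155704900800, 28460103232088385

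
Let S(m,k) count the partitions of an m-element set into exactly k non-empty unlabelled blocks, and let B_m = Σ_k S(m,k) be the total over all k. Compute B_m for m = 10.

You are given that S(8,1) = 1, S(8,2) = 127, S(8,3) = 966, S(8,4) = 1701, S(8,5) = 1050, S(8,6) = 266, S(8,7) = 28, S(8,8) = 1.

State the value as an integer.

r9: T_9,1=1×1+0=1; T_9,2=2×127+1=255; T_9,3=3×966+127=3025; T_9,4=4×1701+966=7770; T_9,5=5×1050+1701=6951; T_9,6=6×266+1050=2646; T_9,7=7×28+266=462; T_9,8=8×1+28=36; T_9,9=9×0+1=1
r10: T_10,1=1×1+0=1; T_10,2=2×255+1=511; T_10,3=3×3025+255=9330; T_10,4=4×7770+3025=34105; T_10,5=5×6951+7770=42525; T_10,6=6×2646+6951=22827; T_10,7=7×462+2646=5880; T_10,8=8×36+462=750; T_10,9=9×1+36=45; T_10,10=10×0+1=1
B_10 = ΣS(10,k) = 1+511+9330+34105+42525+22827+5880+750+45+1 = 115975

115975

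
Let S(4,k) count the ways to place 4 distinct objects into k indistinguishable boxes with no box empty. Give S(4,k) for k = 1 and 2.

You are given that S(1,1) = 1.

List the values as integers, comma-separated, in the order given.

r2: T_2,1=1×1+0=1; T_2,2=2×0+1=1
r3: T_3,1=1×1+0=1; T_3,2=2×1+1=3
r4: T_4,1=1×1+0=1; T_4,2=2×3+1=7
Read S(4,1) = 1, S(4,2) = 7.

1, 7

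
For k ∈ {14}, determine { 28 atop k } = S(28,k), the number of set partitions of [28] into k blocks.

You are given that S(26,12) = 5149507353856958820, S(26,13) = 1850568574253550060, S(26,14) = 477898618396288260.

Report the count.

[27] T[27,13]:13*1850568574253550060+5149507353856958820=29206898819153109600 · T[27,14]:14*477898618396288260+1850568574253550060=8541149231801585700
[28] T[28,14]:14*8541149231801585700+29206898819153109600=148782988064375309400
Read S(28,14) = 148782988064375309400.

148782988064375309400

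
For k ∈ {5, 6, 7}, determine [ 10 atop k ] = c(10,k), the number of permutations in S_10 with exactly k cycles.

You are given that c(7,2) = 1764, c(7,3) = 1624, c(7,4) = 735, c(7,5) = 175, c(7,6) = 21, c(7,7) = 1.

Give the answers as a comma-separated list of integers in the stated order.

r8: T_8,3=7×1624+1764=13132; T_8,4=7×735+1624=6769; T_8,5=7×175+735=1960; T_8,6=7×21+175=322; T_8,7=7×1+21=28
r9: T_9,4=8×6769+13132=67284; T_9,5=8×1960+6769=22449; T_9,6=8×322+1960=4536; T_9,7=8×28+322=546
r10: T_10,5=9×22449+67284=269325; T_10,6=9×4536+22449=63273; T_10,7=9×546+4536=9450
Read c(10,5) = 269325, c(10,6) = 63273, c(10,7) = 9450.

269325, 63273, 9450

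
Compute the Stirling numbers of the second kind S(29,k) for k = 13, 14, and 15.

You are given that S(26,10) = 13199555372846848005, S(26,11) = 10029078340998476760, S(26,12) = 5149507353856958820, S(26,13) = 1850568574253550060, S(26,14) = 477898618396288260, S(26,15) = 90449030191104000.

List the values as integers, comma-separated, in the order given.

[27] T[27,11]:11*10029078340998476760+13199555372846848005=123519417123830092365 · T[27,12]:12*5149507353856958820+10029078340998476760=71823166587281982600 · T[27,13]:13*1850568574253550060+5149507353856958820=29206898819153109600 · T[27,14]:14*477898618396288260+1850568574253550060=8541149231801585700 · T[27,15]:15*90449030191104000+477898618396288260=1834634071262848260
[28] T[28,12]:12*71823166587281982600+123519417123830092365=985397416171213883565 · T[28,13]:13*29206898819153109600+71823166587281982600=451512851236272407400 · T[28,14]:14*8541149231801585700+29206898819153109600=148782988064375309400 · T[28,15]:15*1834634071262848260+8541149231801585700=36060660300744309600
[29] T[29,13]:13*451512851236272407400+985397416171213883565=6855064482242755179765 · T[29,14]:14*148782988064375309400+451512851236272407400=2534474684137526739000 · T[29,15]:15*36060660300744309600+148782988064375309400=689692892575539953400
Read S(29,13) = 6855064482242755179765, S(29,14) = 2534474684137526739000, S(29,15) = 689692892575539953400.

6855064482242755179765, 2534474684137526739000, 689692892575539953400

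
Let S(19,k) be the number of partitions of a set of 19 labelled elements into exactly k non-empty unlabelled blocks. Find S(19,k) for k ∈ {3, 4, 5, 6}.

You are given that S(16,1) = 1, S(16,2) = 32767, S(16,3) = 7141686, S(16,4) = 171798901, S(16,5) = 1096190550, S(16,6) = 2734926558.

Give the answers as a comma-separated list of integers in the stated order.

193448101, 11259666950, 147589284710, 693081601779

@17  (17,1):1·1+0→1, (17,2):32767·2+1→65535, (17,3):7141686·3+32767→21457825, (17,4):171798901·4+7141686→694337290, (17,5):1096190550·5+171798901→5652751651, (17,6):2734926558·6+1096190550→17505749898
@18  (18,2):65535·2+1→131071, (18,3):21457825·3+65535→64439010, (18,4):694337290·4+21457825→2798806985, (18,5):5652751651·5+694337290→28958095545, (18,6):17505749898·6+5652751651→110687251039
@19  (19,3):64439010·3+131071→193448101, (19,4):2798806985·4+64439010→11259666950, (19,5):28958095545·5+2798806985→147589284710, (19,6):110687251039·6+28958095545→693081601779
Read S(19,3) = 193448101, S(19,4) = 11259666950, S(19,5) = 147589284710, S(19,6) = 693081601779.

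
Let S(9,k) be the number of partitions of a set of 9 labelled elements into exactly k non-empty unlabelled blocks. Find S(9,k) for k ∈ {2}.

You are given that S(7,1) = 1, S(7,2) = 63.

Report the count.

255

row 8: T[8][1]=1·1+0=1  T[8][2]=2·63+1=127
row 9: T[9][2]=2·127+1=255
Read S(9,2) = 255.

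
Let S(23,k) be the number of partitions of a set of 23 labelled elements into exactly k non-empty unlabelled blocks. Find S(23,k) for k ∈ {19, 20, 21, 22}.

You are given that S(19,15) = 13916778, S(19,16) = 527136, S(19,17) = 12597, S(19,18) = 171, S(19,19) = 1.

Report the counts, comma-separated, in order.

@20  (20,16):527136·16+13916778→22350954, (20,17):12597·17+527136→741285, (20,18):171·18+12597→15675, (20,19):1·19+171→190, (20,20):0·20+1→1
@21  (21,17):741285·17+22350954→34952799, (21,18):15675·18+741285→1023435, (21,19):190·19+15675→19285, (21,20):1·20+190→210, (21,21):0·21+1→1
@22  (22,18):1023435·18+34952799→53374629, (22,19):19285·19+1023435→1389850, (22,20):210·20+19285→23485, (22,21):1·21+210→231, (22,22):0·22+1→1
@23  (23,19):1389850·19+53374629→79781779, (23,20):23485·20+1389850→1859550, (23,21):231·21+23485→28336, (23,22):1·22+231→253
Read S(23,19) = 79781779, S(23,20) = 1859550, S(23,21) = 28336, S(23,22) = 253.

79781779, 1859550, 28336, 253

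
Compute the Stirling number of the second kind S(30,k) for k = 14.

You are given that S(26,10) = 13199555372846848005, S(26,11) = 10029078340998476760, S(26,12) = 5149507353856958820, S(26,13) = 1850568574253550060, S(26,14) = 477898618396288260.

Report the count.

42337710060168129525765

row 27: T[27][11]=11·10029078340998476760+13199555372846848005=123519417123830092365  T[27][12]=12·5149507353856958820+10029078340998476760=71823166587281982600  T[27][13]=13·1850568574253550060+5149507353856958820=29206898819153109600  T[27][14]=14·477898618396288260+1850568574253550060=8541149231801585700
row 28: T[28][12]=12·71823166587281982600+123519417123830092365=985397416171213883565  T[28][13]=13·29206898819153109600+71823166587281982600=451512851236272407400  T[28][14]=14·8541149231801585700+29206898819153109600=148782988064375309400
row 29: T[29][13]=13·451512851236272407400+985397416171213883565=6855064482242755179765  T[29][14]=14·148782988064375309400+451512851236272407400=2534474684137526739000
row 30: T[30][14]=14·2534474684137526739000+6855064482242755179765=42337710060168129525765
Read S(30,14) = 42337710060168129525765.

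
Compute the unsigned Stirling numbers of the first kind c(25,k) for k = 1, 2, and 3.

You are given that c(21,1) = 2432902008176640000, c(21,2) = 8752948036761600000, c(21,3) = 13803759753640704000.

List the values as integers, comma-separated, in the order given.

620448401733239439360000, 2342787216398718566400000, 3925495373278097719296000

@22  (22,1):2432902008176640000·21+0→51090942171709440000, (22,2):8752948036761600000·21+2432902008176640000→186244810780170240000, (22,3):13803759753640704000·21+8752948036761600000→298631902863216384000
@23  (23,1):51090942171709440000·22+0→1124000727777607680000, (23,2):186244810780170240000·22+51090942171709440000→4148476779335454720000, (23,3):298631902863216384000·22+186244810780170240000→6756146673770930688000
@24  (24,1):1124000727777607680000·23+0→25852016738884976640000, (24,2):4148476779335454720000·23+1124000727777607680000→96538966652493066240000, (24,3):6756146673770930688000·23+4148476779335454720000→159539850276066860544000
@25  (25,1):25852016738884976640000·24+0→620448401733239439360000, (25,2):96538966652493066240000·24+25852016738884976640000→2342787216398718566400000, (25,3):159539850276066860544000·24+96538966652493066240000→3925495373278097719296000
Read c(25,1) = 620448401733239439360000, c(25,2) = 2342787216398718566400000, c(25,3) = 3925495373278097719296000.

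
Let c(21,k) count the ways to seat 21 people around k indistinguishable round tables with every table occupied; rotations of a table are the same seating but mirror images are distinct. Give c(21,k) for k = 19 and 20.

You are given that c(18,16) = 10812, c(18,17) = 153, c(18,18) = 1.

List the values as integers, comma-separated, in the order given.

20615, 210

@19  (19,17):153·18+10812→13566, (19,18):1·18+153→171, (19,19):0·18+1→1
@20  (20,18):171·19+13566→16815, (20,19):1·19+171→190, (20,20):0·19+1→1
@21  (21,19):190·20+16815→20615, (21,20):1·20+190→210
Read c(21,19) = 20615, c(21,20) = 210.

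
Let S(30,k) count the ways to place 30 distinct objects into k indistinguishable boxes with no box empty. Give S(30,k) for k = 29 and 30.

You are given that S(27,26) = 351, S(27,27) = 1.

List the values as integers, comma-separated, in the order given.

435, 1

@28  (28,27):1·27+351→378, (28,28):0·28+1→1
@29  (29,28):1·28+378→406, (29,29):0·29+1→1
@30  (30,29):1·29+406→435, (30,30):0·30+1→1
Read S(30,29) = 435, S(30,30) = 1.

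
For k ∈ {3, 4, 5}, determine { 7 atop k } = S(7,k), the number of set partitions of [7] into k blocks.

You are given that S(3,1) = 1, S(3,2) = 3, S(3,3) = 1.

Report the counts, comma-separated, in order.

301, 350, 140

i=4: T(4,1)=0+1·1=1 | T(4,2)=1+2·3=7 | T(4,3)=3+3·1=6 | T(4,4)=1+4·0=1
i=5: T(5,1)=0+1·1=1 | T(5,2)=1+2·7=15 | T(5,3)=7+3·6=25 | T(5,4)=6+4·1=10 | T(5,5)=1+5·0=1
i=6: T(6,2)=1+2·15=31 | T(6,3)=15+3·25=90 | T(6,4)=25+4·10=65 | T(6,5)=10+5·1=15
i=7: T(7,3)=31+3·90=301 | T(7,4)=90+4·65=350 | T(7,5)=65+5·15=140
Read S(7,3) = 301, S(7,4) = 350, S(7,5) = 140.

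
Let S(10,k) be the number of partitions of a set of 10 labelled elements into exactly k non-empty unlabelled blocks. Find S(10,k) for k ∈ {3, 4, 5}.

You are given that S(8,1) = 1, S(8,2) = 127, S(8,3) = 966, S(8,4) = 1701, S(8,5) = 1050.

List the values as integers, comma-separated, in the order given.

@9  (9,2):127·2+1→255, (9,3):966·3+127→3025, (9,4):1701·4+966→7770, (9,5):1050·5+1701→6951
@10  (10,3):3025·3+255→9330, (10,4):7770·4+3025→34105, (10,5):6951·5+7770→42525
Read S(10,3) = 9330, S(10,4) = 34105, S(10,5) = 42525.

9330, 34105, 42525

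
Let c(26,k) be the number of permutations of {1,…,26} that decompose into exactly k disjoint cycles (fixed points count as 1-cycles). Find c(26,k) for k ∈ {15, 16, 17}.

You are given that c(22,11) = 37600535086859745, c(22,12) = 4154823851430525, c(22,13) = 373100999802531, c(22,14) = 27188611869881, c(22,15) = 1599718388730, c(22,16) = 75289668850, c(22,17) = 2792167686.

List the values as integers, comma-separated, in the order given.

3557372853474553750, 234961569422786050, 12972753318542875

row 23: T[23][12]=22·4154823851430525+37600535086859745=129006659818331295  T[23][13]=22·373100999802531+4154823851430525=12363045847086207  T[23][14]=22·27188611869881+373100999802531=971250460939913  T[23][15]=22·1599718388730+27188611869881=62382416421941  T[23][16]=22·75289668850+1599718388730=3256091103430  T[23][17]=22·2792167686+75289668850=136717357942
row 24: T[24][13]=23·12363045847086207+129006659818331295=413356714301314056  T[24][14]=23·971250460939913+12363045847086207=34701806448704206  T[24][15]=23·62382416421941+971250460939913=2406046038644556  T[24][16]=23·3256091103430+62382416421941=137272511800831  T[24][17]=23·136717357942+3256091103430=6400590336096
row 25: T[25][14]=24·34701806448704206+413356714301314056=1246200069070215000  T[25][15]=24·2406046038644556+34701806448704206=92446911376173550  T[25][16]=24·137272511800831+2406046038644556=5700586321864500  T[25][17]=24·6400590336096+137272511800831=290886679867135
row 26: T[26][15]=25·92446911376173550+1246200069070215000=3557372853474553750  T[26][16]=25·5700586321864500+92446911376173550=234961569422786050  T[26][17]=25·290886679867135+5700586321864500=12972753318542875
Read c(26,15) = 3557372853474553750, c(26,16) = 234961569422786050, c(26,17) = 12972753318542875.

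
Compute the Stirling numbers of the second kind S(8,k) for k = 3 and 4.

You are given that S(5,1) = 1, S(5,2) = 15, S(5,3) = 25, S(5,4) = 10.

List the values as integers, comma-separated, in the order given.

966, 1701

r6: T_6,1=1×1+0=1; T_6,2=2×15+1=31; T_6,3=3×25+15=90; T_6,4=4×10+25=65
r7: T_7,2=2×31+1=63; T_7,3=3×90+31=301; T_7,4=4×65+90=350
r8: T_8,3=3×301+63=966; T_8,4=4×350+301=1701
Read S(8,3) = 966, S(8,4) = 1701.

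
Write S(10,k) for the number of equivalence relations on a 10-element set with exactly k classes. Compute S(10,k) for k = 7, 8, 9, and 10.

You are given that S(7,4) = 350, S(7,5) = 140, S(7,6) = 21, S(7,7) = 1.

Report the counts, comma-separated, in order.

5880, 750, 45, 1

row 8: T[8][5]=5·140+350=1050  T[8][6]=6·21+140=266  T[8][7]=7·1+21=28  T[8][8]=8·0+1=1
row 9: T[9][6]=6·266+1050=2646  T[9][7]=7·28+266=462  T[9][8]=8·1+28=36  T[9][9]=9·0+1=1
row 10: T[10][7]=7·462+2646=5880  T[10][8]=8·36+462=750  T[10][9]=9·1+36=45  T[10][10]=10·0+1=1
Read S(10,7) = 5880, S(10,8) = 750, S(10,9) = 45, S(10,10) = 1.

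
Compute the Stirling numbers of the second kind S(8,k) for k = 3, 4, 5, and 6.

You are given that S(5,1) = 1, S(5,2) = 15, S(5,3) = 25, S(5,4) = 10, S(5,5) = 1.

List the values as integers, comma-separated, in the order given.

966, 1701, 1050, 266

row 6: T[6][1]=1·1+0=1  T[6][2]=2·15+1=31  T[6][3]=3·25+15=90  T[6][4]=4·10+25=65  T[6][5]=5·1+10=15  T[6][6]=6·0+1=1
row 7: T[7][2]=2·31+1=63  T[7][3]=3·90+31=301  T[7][4]=4·65+90=350  T[7][5]=5·15+65=140  T[7][6]=6·1+15=21
row 8: T[8][3]=3·301+63=966  T[8][4]=4·350+301=1701  T[8][5]=5·140+350=1050  T[8][6]=6·21+140=266
Read S(8,3) = 966, S(8,4) = 1701, S(8,5) = 1050, S(8,6) = 266.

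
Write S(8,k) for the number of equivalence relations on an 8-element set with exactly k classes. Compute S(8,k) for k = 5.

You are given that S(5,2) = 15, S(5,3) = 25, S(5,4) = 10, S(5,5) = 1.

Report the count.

1050

[6] T[6,3]:3*25+15=90 · T[6,4]:4*10+25=65 · T[6,5]:5*1+10=15
[7] T[7,4]:4*65+90=350 · T[7,5]:5*15+65=140
[8] T[8,5]:5*140+350=1050
Read S(8,5) = 1050.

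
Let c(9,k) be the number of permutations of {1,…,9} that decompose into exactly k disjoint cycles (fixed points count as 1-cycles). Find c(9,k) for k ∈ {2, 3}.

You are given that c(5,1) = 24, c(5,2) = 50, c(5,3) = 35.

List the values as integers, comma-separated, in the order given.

109584, 118124

[6] T[6,1]:5*24+0=120 · T[6,2]:5*50+24=274 · T[6,3]:5*35+50=225
[7] T[7,1]:6*120+0=720 · T[7,2]:6*274+120=1764 · T[7,3]:6*225+274=1624
[8] T[8,1]:7*720+0=5040 · T[8,2]:7*1764+720=13068 · T[8,3]:7*1624+1764=13132
[9] T[9,2]:8*13068+5040=109584 · T[9,3]:8*13132+13068=118124
Read c(9,2) = 109584, c(9,3) = 118124.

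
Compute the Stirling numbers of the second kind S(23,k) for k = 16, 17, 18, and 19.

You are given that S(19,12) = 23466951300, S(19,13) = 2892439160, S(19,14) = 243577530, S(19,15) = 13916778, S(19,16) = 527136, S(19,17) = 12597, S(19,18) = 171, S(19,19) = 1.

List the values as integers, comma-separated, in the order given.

i=20: T(20,13)=23466951300+13·2892439160=61068660380 | T(20,14)=2892439160+14·243577530=6302524580 | T(20,15)=243577530+15·13916778=452329200 | T(20,16)=13916778+16·527136=22350954 | T(20,17)=527136+17·12597=741285 | T(20,18)=12597+18·171=15675 | T(20,19)=171+19·1=190
i=21: T(21,14)=61068660380+14·6302524580=149304004500 | T(21,15)=6302524580+15·452329200=13087462580 | T(21,16)=452329200+16·22350954=809944464 | T(21,17)=22350954+17·741285=34952799 | T(21,18)=741285+18·15675=1023435 | T(21,19)=15675+19·190=19285
i=22: T(22,15)=149304004500+15·13087462580=345615943200 | T(22,16)=13087462580+16·809944464=26046574004 | T(22,17)=809944464+17·34952799=1404142047 | T(22,18)=34952799+18·1023435=53374629 | T(22,19)=1023435+19·19285=1389850
i=23: T(23,16)=345615943200+16·26046574004=762361127264 | T(23,17)=26046574004+17·1404142047=49916988803 | T(23,18)=1404142047+18·53374629=2364885369 | T(23,19)=53374629+19·1389850=79781779
Read S(23,16) = 762361127264, S(23,17) = 49916988803, S(23,18) = 2364885369, S(23,19) = 79781779.

762361127264, 49916988803, 2364885369, 79781779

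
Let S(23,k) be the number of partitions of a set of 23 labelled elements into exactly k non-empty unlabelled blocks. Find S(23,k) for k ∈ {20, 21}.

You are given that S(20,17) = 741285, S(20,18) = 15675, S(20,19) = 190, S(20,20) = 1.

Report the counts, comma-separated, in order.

i=21: T(21,18)=741285+18·15675=1023435 | T(21,19)=15675+19·190=19285 | T(21,20)=190+20·1=210 | T(21,21)=1+21·0=1
i=22: T(22,19)=1023435+19·19285=1389850 | T(22,20)=19285+20·210=23485 | T(22,21)=210+21·1=231
i=23: T(23,20)=1389850+20·23485=1859550 | T(23,21)=23485+21·231=28336
Read S(23,20) = 1859550, S(23,21) = 28336.

1859550, 28336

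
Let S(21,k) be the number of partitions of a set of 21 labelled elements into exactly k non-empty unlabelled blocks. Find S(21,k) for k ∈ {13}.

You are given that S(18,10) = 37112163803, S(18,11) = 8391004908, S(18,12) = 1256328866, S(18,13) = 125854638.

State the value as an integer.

@19  (19,11):8391004908·11+37112163803→129413217791, (19,12):1256328866·12+8391004908→23466951300, (19,13):125854638·13+1256328866→2892439160
@20  (20,12):23466951300·12+129413217791→411016633391, (20,13):2892439160·13+23466951300→61068660380
@21  (21,13):61068660380·13+411016633391→1204909218331
Read S(21,13) = 1204909218331.

1204909218331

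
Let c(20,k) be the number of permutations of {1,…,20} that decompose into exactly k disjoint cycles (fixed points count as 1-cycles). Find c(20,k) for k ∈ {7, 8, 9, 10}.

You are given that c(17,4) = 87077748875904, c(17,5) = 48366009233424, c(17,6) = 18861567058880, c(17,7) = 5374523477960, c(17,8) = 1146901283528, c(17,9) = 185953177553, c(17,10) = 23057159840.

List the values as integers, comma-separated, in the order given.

52260903362512720, 12953636989943896, 2503858755467550, 381922055502195

@18  (18,5):48366009233424·17+87077748875904→909299905844112, (18,6):18861567058880·17+48366009233424→369012649234384, (18,7):5374523477960·17+18861567058880→110228466184200, (18,8):1146901283528·17+5374523477960→24871845297936, (18,9):185953177553·17+1146901283528→4308105301929, (18,10):23057159840·17+185953177553→577924894833
@19  (19,6):369012649234384·18+909299905844112→7551527592063024, (19,7):110228466184200·18+369012649234384→2353125040549984, (19,8):24871845297936·18+110228466184200→557921681547048, (19,9):4308105301929·18+24871845297936→102417740732658, (19,10):577924894833·18+4308105301929→14710753408923
@20  (20,7):2353125040549984·19+7551527592063024→52260903362512720, (20,8):557921681547048·19+2353125040549984→12953636989943896, (20,9):102417740732658·19+557921681547048→2503858755467550, (20,10):14710753408923·19+102417740732658→381922055502195
Read c(20,7) = 52260903362512720, c(20,8) = 12953636989943896, c(20,9) = 2503858755467550, c(20,10) = 381922055502195.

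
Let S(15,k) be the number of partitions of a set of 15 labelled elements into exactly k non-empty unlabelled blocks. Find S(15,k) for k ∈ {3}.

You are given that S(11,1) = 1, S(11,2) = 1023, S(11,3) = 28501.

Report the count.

2375101

row 12: T[12][1]=1·1+0=1  T[12][2]=2·1023+1=2047  T[12][3]=3·28501+1023=86526
row 13: T[13][1]=1·1+0=1  T[13][2]=2·2047+1=4095  T[13][3]=3·86526+2047=261625
row 14: T[14][2]=2·4095+1=8191  T[14][3]=3·261625+4095=788970
row 15: T[15][3]=3·788970+8191=2375101
Read S(15,3) = 2375101.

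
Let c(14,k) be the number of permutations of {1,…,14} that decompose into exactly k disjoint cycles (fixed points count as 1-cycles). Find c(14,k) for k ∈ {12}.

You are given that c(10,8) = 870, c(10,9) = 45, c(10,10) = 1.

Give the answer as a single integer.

3731

@11  (11,9):45·10+870→1320, (11,10):1·10+45→55, (11,11):0·10+1→1
@12  (12,10):55·11+1320→1925, (12,11):1·11+55→66, (12,12):0·11+1→1
@13  (13,11):66·12+1925→2717, (13,12):1·12+66→78
@14  (14,12):78·13+2717→3731
Read c(14,12) = 3731.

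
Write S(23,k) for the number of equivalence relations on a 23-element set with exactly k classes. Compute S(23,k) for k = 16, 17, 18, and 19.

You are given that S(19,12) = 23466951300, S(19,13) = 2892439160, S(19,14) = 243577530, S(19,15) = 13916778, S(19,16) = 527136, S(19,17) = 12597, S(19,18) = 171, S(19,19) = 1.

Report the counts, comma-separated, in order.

@20  (20,13):2892439160·13+23466951300→61068660380, (20,14):243577530·14+2892439160→6302524580, (20,15):13916778·15+243577530→452329200, (20,16):527136·16+13916778→22350954, (20,17):12597·17+527136→741285, (20,18):171·18+12597→15675, (20,19):1·19+171→190
@21  (21,14):6302524580·14+61068660380→149304004500, (21,15):452329200·15+6302524580→13087462580, (21,16):22350954·16+452329200→809944464, (21,17):741285·17+22350954→34952799, (21,18):15675·18+741285→1023435, (21,19):190·19+15675→19285
@22  (22,15):13087462580·15+149304004500→345615943200, (22,16):809944464·16+13087462580→26046574004, (22,17):34952799·17+809944464→1404142047, (22,18):1023435·18+34952799→53374629, (22,19):19285·19+1023435→1389850
@23  (23,16):26046574004·16+345615943200→762361127264, (23,17):1404142047·17+26046574004→49916988803, (23,18):53374629·18+1404142047→2364885369, (23,19):1389850·19+53374629→79781779
Read S(23,16) = 762361127264, S(23,17) = 49916988803, S(23,18) = 2364885369, S(23,19) = 79781779.

762361127264, 49916988803, 2364885369, 79781779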